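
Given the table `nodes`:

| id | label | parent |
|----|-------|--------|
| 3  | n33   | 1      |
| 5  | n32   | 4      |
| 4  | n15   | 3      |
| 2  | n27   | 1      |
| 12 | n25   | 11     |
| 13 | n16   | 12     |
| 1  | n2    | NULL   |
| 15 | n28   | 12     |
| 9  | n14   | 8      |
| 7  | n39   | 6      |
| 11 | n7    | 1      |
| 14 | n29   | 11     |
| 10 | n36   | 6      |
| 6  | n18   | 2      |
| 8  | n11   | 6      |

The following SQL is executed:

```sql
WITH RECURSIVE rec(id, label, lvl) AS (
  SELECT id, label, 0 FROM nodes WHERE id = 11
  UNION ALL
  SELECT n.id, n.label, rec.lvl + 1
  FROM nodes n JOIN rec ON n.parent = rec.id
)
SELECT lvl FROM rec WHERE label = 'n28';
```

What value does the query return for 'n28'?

2

Base: id=11 (n7) at lvl 0.
Iteration 1: rows with parent in {11} -> n25 (id 12, lvl 1), n29 (id 14, lvl 1).
Iteration 2: rows with parent in {12,14} -> n16 (id 13, lvl 2), n28 (id 15, lvl 2).
Iteration 3: no rows with parent in {13,15}; recursion stops.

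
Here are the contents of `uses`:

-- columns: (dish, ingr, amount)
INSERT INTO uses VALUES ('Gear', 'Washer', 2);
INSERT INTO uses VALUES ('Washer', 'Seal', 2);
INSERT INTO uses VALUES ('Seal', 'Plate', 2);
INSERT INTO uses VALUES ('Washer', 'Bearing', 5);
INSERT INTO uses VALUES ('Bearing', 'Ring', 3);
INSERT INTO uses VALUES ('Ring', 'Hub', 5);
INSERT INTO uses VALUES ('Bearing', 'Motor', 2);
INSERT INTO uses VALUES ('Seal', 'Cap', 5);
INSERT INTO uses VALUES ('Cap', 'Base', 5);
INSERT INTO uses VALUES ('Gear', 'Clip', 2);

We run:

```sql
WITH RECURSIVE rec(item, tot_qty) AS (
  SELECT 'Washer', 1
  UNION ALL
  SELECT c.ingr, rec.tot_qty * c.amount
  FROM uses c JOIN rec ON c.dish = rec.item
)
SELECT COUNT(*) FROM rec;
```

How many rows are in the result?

Base: (Washer, tot_qty=1).
Iteration 1: components of {Washer} -> Bearing = 1*5 = 5, Seal = 1*2 = 2.
Iteration 2: components of {Bearing,Seal} -> Cap = 2*5 = 10, Motor = 5*2 = 10, Plate = 2*2 = 4, Ring = 5*3 = 15.
Iteration 3: components of {Cap,Motor,Plate,Ring} -> Base = 10*5 = 50, Hub = 15*5 = 75.
Iteration 4: no further components; recursion stops.
Total rows emitted: 9.

9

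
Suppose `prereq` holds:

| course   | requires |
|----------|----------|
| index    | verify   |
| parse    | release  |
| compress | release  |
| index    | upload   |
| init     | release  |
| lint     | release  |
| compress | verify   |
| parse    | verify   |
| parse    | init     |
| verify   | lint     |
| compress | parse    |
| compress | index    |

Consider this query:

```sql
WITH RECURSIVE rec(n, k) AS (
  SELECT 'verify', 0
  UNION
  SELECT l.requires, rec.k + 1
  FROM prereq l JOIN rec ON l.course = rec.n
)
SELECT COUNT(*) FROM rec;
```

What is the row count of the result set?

Base: (verify, k=0).
Iteration 1: edges from {verify} -> (lint, k=1).
Iteration 2: edges from {lint} -> (release, k=2).
Iteration 3: no outgoing edges from {release}; recursion stops.
Total rows emitted: 3.

3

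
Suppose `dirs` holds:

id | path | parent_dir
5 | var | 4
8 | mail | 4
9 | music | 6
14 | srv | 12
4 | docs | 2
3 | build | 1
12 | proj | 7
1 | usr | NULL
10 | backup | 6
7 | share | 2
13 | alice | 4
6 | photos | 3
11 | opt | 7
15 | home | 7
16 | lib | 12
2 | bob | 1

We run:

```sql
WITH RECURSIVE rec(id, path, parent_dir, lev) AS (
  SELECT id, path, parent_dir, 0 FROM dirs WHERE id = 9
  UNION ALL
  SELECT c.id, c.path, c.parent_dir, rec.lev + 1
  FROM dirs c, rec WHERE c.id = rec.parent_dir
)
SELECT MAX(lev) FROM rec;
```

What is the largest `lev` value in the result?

3

Base: id=9 (music), parent_dir=6, lev 0.
Iteration 1: join on id=6 -> photos (id 6, parent_dir=3, lev 1).
Iteration 2: join on id=3 -> build (id 3, parent_dir=1, lev 2).
Iteration 3: join on id=1 -> usr (id 1, parent_dir=NULL, lev 3).
Iteration 4: parent_dir is NULL; no match; recursion stops.
lev values: 0, 1, 2, 3; the maximum is 3.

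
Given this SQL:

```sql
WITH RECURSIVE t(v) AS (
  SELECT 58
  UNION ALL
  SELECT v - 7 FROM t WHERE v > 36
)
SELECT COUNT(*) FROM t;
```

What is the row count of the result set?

5

Base: v=58.
Iteration 1: 58 > 36 holds -> v = 58 - 7 = 51.
Iteration 2: 51 > 36 holds -> v = 51 - 7 = 44.
Iteration 3: 44 > 36 holds -> v = 44 - 7 = 37.
Iteration 4: 37 > 36 holds -> v = 37 - 7 = 30.
Iteration 5: 30 > 36 fails; recursion stops.
Total rows emitted: 5.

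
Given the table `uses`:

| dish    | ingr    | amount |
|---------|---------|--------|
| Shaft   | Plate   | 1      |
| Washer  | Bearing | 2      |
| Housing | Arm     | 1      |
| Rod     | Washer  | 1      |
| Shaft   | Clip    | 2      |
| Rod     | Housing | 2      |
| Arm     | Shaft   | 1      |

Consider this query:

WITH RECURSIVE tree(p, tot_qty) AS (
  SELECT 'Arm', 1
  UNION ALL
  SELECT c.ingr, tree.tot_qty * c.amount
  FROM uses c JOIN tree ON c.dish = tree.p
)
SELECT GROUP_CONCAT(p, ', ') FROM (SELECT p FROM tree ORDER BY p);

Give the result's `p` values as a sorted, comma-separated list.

Arm, Clip, Plate, Shaft

Base: (Arm, tot_qty=1).
Iteration 1: components of {Arm} -> Shaft = 1*1 = 1.
Iteration 2: components of {Shaft} -> Clip = 1*2 = 2, Plate = 1*1 = 1.
Iteration 3: no further components; recursion stops.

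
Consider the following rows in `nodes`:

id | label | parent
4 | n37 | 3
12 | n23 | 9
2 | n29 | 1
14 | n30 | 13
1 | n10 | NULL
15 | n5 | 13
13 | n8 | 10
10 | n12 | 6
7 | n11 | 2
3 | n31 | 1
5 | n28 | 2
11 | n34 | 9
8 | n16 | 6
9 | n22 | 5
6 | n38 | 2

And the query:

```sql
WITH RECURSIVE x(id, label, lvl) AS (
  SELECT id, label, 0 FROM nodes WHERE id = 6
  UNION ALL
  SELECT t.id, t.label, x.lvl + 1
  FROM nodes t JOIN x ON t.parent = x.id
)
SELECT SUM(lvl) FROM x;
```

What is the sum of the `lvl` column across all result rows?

Base: id=6 (n38) at lvl 0.
Iteration 1: rows with parent in {6} -> n16 (id 8, lvl 1), n12 (id 10, lvl 1).
Iteration 2: rows with parent in {8,10} -> n8 (id 13, lvl 2).
Iteration 3: rows with parent in {13} -> n30 (id 14, lvl 3), n5 (id 15, lvl 3).
Iteration 4: no rows with parent in {14,15}; recursion stops.
SUM(lvl) = 0 + 1 + 1 + 2 + 3 + 3 = 10.

10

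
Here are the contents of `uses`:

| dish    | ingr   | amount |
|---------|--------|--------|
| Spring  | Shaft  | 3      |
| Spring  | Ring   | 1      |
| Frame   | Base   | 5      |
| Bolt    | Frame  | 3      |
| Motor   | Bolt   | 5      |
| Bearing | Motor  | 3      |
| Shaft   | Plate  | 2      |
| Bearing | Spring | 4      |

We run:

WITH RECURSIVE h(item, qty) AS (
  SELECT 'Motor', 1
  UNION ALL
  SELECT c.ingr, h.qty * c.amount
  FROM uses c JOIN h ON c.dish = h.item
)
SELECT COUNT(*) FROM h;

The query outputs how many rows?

Base: (Motor, qty=1).
Iteration 1: components of {Motor} -> Bolt = 1*5 = 5.
Iteration 2: components of {Bolt} -> Frame = 5*3 = 15.
Iteration 3: components of {Frame} -> Base = 15*5 = 75.
Iteration 4: no further components; recursion stops.
Total rows emitted: 4.

4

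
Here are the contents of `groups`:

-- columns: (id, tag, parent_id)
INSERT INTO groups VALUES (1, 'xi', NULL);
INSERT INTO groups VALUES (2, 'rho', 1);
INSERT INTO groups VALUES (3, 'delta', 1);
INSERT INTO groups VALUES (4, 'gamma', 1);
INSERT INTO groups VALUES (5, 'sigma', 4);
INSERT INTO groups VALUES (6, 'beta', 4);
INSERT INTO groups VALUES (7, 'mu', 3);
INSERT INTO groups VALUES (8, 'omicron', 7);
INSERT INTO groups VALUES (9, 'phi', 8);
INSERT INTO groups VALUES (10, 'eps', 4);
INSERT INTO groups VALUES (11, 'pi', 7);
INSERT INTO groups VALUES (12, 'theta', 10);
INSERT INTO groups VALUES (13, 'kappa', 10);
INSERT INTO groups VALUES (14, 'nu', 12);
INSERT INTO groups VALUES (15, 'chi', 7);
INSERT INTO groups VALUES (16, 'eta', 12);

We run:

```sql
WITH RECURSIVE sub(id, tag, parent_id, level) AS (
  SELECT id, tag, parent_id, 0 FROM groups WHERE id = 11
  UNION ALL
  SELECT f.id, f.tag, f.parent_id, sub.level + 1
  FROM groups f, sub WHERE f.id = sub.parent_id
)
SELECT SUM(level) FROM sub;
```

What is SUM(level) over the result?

Base: id=11 (pi), parent_id=7, level 0.
Iteration 1: join on id=7 -> mu (id 7, parent_id=3, level 1).
Iteration 2: join on id=3 -> delta (id 3, parent_id=1, level 2).
Iteration 3: join on id=1 -> xi (id 1, parent_id=NULL, level 3).
Iteration 4: parent_id is NULL; no match; recursion stops.
SUM(level) = 0 + 1 + 2 + 3 = 6.

6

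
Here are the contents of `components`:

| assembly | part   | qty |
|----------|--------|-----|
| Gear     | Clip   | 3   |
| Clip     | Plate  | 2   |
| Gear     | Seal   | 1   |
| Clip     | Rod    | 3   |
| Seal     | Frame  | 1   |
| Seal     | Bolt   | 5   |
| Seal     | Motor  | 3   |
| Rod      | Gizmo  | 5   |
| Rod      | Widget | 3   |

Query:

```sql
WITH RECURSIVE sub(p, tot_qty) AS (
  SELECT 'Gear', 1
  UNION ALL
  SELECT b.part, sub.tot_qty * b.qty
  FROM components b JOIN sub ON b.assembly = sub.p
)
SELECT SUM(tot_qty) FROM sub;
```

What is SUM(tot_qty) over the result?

Base: (Gear, tot_qty=1).
Iteration 1: components of {Gear} -> Clip = 1*3 = 3, Seal = 1*1 = 1.
Iteration 2: components of {Clip,Seal} -> Bolt = 1*5 = 5, Frame = 1*1 = 1, Motor = 1*3 = 3, Plate = 3*2 = 6, Rod = 3*3 = 9.
Iteration 3: components of {Bolt,Frame,Motor,Plate,Rod} -> Gizmo = 9*5 = 45, Widget = 9*3 = 27.
Iteration 4: no further components; recursion stops.
SUM(tot_qty) = 1 + 3 + 1 + 6 + 9 + 1 + 5 + 3 + 45 + 27 = 101.

101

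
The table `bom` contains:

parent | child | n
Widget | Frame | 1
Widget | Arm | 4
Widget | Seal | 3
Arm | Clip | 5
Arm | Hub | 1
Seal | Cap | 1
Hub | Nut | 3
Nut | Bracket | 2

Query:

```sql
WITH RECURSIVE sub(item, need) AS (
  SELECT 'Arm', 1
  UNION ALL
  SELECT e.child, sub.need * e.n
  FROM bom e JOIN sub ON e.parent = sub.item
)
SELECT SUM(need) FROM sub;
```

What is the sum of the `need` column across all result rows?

Base: (Arm, need=1).
Iteration 1: components of {Arm} -> Clip = 1*5 = 5, Hub = 1*1 = 1.
Iteration 2: components of {Clip,Hub} -> Nut = 1*3 = 3.
Iteration 3: components of {Nut} -> Bracket = 3*2 = 6.
Iteration 4: no further components; recursion stops.
SUM(need) = 1 + 5 + 1 + 3 + 6 = 16.

16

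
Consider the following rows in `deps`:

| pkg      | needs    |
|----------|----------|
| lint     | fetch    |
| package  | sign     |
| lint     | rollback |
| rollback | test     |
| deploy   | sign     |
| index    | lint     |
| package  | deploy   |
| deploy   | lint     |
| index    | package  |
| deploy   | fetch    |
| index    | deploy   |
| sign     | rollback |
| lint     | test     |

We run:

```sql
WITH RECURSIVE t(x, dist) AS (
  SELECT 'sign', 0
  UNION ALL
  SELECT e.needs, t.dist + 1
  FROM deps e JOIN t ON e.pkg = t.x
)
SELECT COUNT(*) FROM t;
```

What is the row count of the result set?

Base: (sign, dist=0).
Iteration 1: edges from {sign} -> (rollback, dist=1).
Iteration 2: edges from {rollback} -> (test, dist=2).
Iteration 3: no outgoing edges from {test}; recursion stops.
Total rows emitted: 3.

3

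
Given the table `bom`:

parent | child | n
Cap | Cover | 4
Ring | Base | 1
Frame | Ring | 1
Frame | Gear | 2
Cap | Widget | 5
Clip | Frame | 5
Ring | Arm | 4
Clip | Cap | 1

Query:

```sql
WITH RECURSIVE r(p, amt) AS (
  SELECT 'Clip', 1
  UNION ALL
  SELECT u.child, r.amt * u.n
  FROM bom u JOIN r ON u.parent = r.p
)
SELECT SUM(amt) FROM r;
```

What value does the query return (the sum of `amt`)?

Base: (Clip, amt=1).
Iteration 1: components of {Clip} -> Cap = 1*1 = 1, Frame = 1*5 = 5.
Iteration 2: components of {Cap,Frame} -> Cover = 1*4 = 4, Gear = 5*2 = 10, Ring = 5*1 = 5, Widget = 1*5 = 5.
Iteration 3: components of {Cover,Gear,Ring,Widget} -> Arm = 5*4 = 20, Base = 5*1 = 5.
Iteration 4: no further components; recursion stops.
SUM(amt) = 1 + 1 + 5 + 4 + 5 + 10 + 5 + 20 + 5 = 56.

56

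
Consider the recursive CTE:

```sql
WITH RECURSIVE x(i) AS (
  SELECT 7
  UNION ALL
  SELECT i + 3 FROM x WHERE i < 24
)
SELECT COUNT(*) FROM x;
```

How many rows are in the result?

7

Base: i=7.
Iteration 1: 7 < 24 holds -> i = 7 + 3 = 10.
Iteration 2: 10 < 24 holds -> i = 10 + 3 = 13.
Iteration 3: 13 < 24 holds -> i = 13 + 3 = 16.
Iteration 4: 16 < 24 holds -> i = 16 + 3 = 19.
Iteration 5: 19 < 24 holds -> i = 19 + 3 = 22.
Iteration 6: 22 < 24 holds -> i = 22 + 3 = 25.
Iteration 7: 25 < 24 fails; recursion stops.
Total rows emitted: 7.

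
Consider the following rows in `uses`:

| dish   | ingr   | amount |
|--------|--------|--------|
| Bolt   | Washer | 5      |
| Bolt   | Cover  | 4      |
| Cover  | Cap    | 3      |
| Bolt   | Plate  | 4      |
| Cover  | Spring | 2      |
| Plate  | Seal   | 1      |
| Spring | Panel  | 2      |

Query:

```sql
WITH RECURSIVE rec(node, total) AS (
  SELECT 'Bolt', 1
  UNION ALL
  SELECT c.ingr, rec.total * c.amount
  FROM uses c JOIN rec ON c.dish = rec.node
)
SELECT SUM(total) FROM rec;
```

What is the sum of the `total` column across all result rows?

54

Base: (Bolt, total=1).
Iteration 1: components of {Bolt} -> Cover = 1*4 = 4, Plate = 1*4 = 4, Washer = 1*5 = 5.
Iteration 2: components of {Cover,Plate,Washer} -> Cap = 4*3 = 12, Seal = 4*1 = 4, Spring = 4*2 = 8.
Iteration 3: components of {Cap,Seal,Spring} -> Panel = 8*2 = 16.
Iteration 4: no further components; recursion stops.
SUM(total) = 1 + 5 + 4 + 4 + 12 + 8 + 4 + 16 = 54.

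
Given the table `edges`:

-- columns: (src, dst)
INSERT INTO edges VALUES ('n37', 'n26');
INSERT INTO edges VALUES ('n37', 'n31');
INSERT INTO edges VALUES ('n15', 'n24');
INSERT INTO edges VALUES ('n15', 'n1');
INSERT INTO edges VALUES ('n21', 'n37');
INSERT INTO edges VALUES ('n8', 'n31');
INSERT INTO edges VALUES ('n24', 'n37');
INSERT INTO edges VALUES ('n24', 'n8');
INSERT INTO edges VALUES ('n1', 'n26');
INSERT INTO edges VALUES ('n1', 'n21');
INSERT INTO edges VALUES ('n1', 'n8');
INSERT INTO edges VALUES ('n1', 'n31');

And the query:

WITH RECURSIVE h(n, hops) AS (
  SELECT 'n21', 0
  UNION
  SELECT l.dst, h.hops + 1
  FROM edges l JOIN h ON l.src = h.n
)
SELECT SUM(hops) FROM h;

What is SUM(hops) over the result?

Base: (n21, hops=0).
Iteration 1: edges from {n21} -> (n37, hops=1).
Iteration 2: edges from {n37} -> (n26, hops=2), (n31, hops=2).
Iteration 3: no outgoing edges from {n26,n31}; recursion stops.
SUM(hops) = 0 + 1 + 2 + 2 = 5.

5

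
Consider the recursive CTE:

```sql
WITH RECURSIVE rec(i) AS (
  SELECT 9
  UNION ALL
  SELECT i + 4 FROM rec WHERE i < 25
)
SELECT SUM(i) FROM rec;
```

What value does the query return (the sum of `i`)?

Base: i=9.
Iteration 1: 9 < 25 holds -> i = 9 + 4 = 13.
Iteration 2: 13 < 25 holds -> i = 13 + 4 = 17.
Iteration 3: 17 < 25 holds -> i = 17 + 4 = 21.
Iteration 4: 21 < 25 holds -> i = 21 + 4 = 25.
Iteration 5: 25 < 25 fails; recursion stops.
SUM(i) = 9 + 13 + 17 + 21 + 25 = 85.

85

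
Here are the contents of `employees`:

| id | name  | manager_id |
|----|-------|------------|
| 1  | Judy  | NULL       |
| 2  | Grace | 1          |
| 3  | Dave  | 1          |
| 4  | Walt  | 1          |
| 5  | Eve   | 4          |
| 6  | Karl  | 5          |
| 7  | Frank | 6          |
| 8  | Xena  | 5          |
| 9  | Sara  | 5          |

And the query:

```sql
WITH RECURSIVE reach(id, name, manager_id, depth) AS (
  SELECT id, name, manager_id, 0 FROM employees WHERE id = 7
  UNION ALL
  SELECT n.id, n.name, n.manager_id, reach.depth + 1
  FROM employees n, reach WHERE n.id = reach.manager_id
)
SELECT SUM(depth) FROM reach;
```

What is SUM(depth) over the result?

10

Base: id=7 (Frank), manager_id=6, depth 0.
Iteration 1: join on id=6 -> Karl (id 6, manager_id=5, depth 1).
Iteration 2: join on id=5 -> Eve (id 5, manager_id=4, depth 2).
Iteration 3: join on id=4 -> Walt (id 4, manager_id=1, depth 3).
Iteration 4: join on id=1 -> Judy (id 1, manager_id=NULL, depth 4).
Iteration 5: manager_id is NULL; no match; recursion stops.
SUM(depth) = 0 + 1 + 2 + 3 + 4 = 10.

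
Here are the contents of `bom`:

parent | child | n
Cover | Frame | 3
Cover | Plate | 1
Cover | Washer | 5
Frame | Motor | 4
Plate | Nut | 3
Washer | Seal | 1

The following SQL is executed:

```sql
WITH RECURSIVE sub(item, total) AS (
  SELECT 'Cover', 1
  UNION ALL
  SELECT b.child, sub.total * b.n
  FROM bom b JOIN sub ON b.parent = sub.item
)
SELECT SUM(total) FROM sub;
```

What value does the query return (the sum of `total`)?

30

Base: (Cover, total=1).
Iteration 1: components of {Cover} -> Frame = 1*3 = 3, Plate = 1*1 = 1, Washer = 1*5 = 5.
Iteration 2: components of {Frame,Plate,Washer} -> Motor = 3*4 = 12, Nut = 1*3 = 3, Seal = 5*1 = 5.
Iteration 3: no further components; recursion stops.
SUM(total) = 1 + 3 + 1 + 5 + 12 + 3 + 5 = 30.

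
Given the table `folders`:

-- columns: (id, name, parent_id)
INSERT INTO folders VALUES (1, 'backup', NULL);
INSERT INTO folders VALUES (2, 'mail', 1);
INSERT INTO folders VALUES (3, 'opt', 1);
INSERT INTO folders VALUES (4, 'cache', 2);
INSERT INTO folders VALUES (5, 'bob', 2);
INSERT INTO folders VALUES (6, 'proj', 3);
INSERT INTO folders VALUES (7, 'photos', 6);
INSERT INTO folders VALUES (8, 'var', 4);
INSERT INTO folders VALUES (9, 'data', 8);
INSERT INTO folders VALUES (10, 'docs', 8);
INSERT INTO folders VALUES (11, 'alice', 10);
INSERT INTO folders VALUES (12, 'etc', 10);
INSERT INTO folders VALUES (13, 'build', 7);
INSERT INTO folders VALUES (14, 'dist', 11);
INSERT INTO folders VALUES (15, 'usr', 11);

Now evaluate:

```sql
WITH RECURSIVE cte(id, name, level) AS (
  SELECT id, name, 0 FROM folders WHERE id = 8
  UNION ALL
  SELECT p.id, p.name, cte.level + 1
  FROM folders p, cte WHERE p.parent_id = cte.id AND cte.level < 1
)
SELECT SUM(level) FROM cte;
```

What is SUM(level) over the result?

2

Base: id=8 (var) at level 0.
Iteration 1: rows with parent_id in {8} -> data (id 9, level 1), docs (id 10, level 1).
Iteration 2: level < 1 fails for all current rows; recursion stops.
SUM(level) = 0 + 1 + 1 = 2.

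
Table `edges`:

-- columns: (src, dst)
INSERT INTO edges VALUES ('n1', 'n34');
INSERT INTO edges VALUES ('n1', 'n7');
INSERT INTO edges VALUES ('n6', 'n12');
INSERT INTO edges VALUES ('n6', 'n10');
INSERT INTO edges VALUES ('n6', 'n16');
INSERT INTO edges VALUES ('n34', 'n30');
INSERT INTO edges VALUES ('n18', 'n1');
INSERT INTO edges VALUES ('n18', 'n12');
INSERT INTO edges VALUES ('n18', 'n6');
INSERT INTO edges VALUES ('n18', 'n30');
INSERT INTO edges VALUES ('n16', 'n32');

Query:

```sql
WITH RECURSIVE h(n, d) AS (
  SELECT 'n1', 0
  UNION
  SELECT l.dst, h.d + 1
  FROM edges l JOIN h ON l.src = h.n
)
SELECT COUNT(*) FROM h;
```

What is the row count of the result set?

Base: (n1, d=0).
Iteration 1: edges from {n1} -> (n34, d=1), (n7, d=1).
Iteration 2: edges from {n34,n7} -> (n30, d=2).
Iteration 3: no outgoing edges from {n30}; recursion stops.
Total rows emitted: 4.

4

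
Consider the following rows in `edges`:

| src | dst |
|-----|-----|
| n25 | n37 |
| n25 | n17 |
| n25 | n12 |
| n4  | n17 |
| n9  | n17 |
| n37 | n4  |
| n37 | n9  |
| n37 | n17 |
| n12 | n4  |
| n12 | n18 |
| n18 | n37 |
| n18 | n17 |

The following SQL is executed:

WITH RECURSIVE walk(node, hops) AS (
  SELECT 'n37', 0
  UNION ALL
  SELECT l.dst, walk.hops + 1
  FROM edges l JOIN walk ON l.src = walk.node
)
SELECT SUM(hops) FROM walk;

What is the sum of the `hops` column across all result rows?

7

Base: (n37, hops=0).
Iteration 1: edges from {n37} -> (n17, hops=1), (n4, hops=1), (n9, hops=1).
Iteration 2: edges from {n17,n4,n9} -> (n17, hops=2) x2. [UNION ALL keeps all 2 new rows, including repeats]
Iteration 3: no outgoing edges from {n17}; recursion stops.
SUM(hops) = 0 + 1 + 1 + 1 + 2 + 2 = 7.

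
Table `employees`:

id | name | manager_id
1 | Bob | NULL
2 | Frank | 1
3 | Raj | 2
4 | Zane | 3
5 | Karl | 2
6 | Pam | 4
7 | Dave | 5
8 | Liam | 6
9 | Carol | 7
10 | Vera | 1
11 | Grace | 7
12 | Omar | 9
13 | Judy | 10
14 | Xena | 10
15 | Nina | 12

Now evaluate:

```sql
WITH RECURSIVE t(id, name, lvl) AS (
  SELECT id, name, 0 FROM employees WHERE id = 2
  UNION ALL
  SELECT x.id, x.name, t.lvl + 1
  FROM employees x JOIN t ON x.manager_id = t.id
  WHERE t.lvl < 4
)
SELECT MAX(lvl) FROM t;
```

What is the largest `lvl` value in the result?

4

Base: id=2 (Frank) at lvl 0.
Iteration 1: rows with manager_id in {2} -> Raj (id 3, lvl 1), Karl (id 5, lvl 1).
Iteration 2: rows with manager_id in {3,5} -> Zane (id 4, lvl 2), Dave (id 7, lvl 2).
Iteration 3: rows with manager_id in {4,7} -> Pam (id 6, lvl 3), Carol (id 9, lvl 3), Grace (id 11, lvl 3).
Iteration 4: rows with manager_id in {6,9,11} -> Liam (id 8, lvl 4), Omar (id 12, lvl 4).
Iteration 5: lvl < 4 fails for all current rows; recursion stops.
lvl values: 0, 1, 1, 2, 2, 3, 3, 3, 4, 4; the maximum is 4.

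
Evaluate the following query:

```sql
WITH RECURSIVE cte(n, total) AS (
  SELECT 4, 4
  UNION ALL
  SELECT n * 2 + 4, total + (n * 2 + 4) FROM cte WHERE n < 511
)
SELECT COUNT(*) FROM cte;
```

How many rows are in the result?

Base: n=4, total=4.
Iteration 1: 4 < 511 holds -> n = 4 * 2 + 4 = 12, total = 4 + 12 = 16.
Iteration 2: 12 < 511 holds -> n = 12 * 2 + 4 = 28, total = 16 + 28 = 44.
Iteration 3: 28 < 511 holds -> n = 28 * 2 + 4 = 60, total = 44 + 60 = 104.
Iteration 4: 60 < 511 holds -> n = 60 * 2 + 4 = 124, total = 104 + 124 = 228.
Iteration 5: 124 < 511 holds -> n = 124 * 2 + 4 = 252, total = 228 + 252 = 480.
Iteration 6: 252 < 511 holds -> n = 252 * 2 + 4 = 508, total = 480 + 508 = 988.
Iteration 7: 508 < 511 holds -> n = 508 * 2 + 4 = 1020, total = 988 + 1020 = 2008.
Iteration 8: 1020 < 511 fails; recursion stops.
Total rows emitted: 8.

8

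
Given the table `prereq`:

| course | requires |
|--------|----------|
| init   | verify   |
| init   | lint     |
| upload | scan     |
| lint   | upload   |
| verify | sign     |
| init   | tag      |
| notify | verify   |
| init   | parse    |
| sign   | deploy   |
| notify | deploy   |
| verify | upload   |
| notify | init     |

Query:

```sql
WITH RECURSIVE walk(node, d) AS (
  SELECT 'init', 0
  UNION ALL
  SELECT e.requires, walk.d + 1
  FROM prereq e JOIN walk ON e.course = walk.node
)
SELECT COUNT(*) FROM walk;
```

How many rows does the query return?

Base: (init, d=0).
Iteration 1: edges from {init} -> (lint, d=1), (parse, d=1), (tag, d=1), (verify, d=1).
Iteration 2: edges from {lint,parse,tag,verify} -> (sign, d=2), (upload, d=2) x2. [UNION ALL keeps all 3 new rows, including repeats]
Iteration 3: edges from {sign,upload} -> (deploy, d=3), (scan, d=3) x2. [UNION ALL keeps all 3 new rows, including repeats]
Iteration 4: no outgoing edges from {deploy,scan}; recursion stops.
Total rows emitted: 11.

11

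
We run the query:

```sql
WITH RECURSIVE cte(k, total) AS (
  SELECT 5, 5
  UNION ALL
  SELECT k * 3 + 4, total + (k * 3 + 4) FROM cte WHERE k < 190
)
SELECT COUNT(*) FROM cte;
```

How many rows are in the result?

Base: k=5, total=5.
Iteration 1: 5 < 190 holds -> k = 5 * 3 + 4 = 19, total = 5 + 19 = 24.
Iteration 2: 19 < 190 holds -> k = 19 * 3 + 4 = 61, total = 24 + 61 = 85.
Iteration 3: 61 < 190 holds -> k = 61 * 3 + 4 = 187, total = 85 + 187 = 272.
Iteration 4: 187 < 190 holds -> k = 187 * 3 + 4 = 565, total = 272 + 565 = 837.
Iteration 5: 565 < 190 fails; recursion stops.
Total rows emitted: 5.

5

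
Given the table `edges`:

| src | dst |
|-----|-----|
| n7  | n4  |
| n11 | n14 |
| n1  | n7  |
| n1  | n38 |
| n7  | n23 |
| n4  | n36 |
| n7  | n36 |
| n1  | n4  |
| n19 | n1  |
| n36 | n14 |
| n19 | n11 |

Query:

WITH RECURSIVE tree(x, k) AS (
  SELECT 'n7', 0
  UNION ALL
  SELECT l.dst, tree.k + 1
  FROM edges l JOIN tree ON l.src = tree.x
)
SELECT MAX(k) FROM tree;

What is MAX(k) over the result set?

3

Base: (n7, k=0).
Iteration 1: edges from {n7} -> (n23, k=1), (n36, k=1), (n4, k=1).
Iteration 2: edges from {n23,n36,n4} -> (n14, k=2), (n36, k=2).
Iteration 3: edges from {n14,n36} -> (n14, k=3).
Iteration 4: no outgoing edges from {n14}; recursion stops.
k values: 0, 1, 1, 1, 2, 2, 3; the maximum is 3.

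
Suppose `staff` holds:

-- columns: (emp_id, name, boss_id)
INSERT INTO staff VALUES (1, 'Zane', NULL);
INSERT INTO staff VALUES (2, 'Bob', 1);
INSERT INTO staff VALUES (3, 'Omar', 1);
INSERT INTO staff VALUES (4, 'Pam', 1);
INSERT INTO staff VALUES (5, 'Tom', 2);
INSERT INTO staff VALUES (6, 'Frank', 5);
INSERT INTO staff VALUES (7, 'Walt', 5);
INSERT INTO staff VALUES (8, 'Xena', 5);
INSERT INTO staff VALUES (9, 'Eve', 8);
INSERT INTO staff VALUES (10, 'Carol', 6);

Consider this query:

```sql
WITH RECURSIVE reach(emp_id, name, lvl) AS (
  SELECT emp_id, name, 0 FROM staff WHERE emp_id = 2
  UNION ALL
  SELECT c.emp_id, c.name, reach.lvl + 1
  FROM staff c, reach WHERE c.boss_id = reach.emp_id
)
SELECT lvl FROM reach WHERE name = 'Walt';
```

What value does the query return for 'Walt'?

Base: emp_id=2 (Bob) at lvl 0.
Iteration 1: rows with boss_id in {2} -> Tom (id 5, lvl 1).
Iteration 2: rows with boss_id in {5} -> Frank (id 6, lvl 2), Walt (id 7, lvl 2), Xena (id 8, lvl 2).
Iteration 3: rows with boss_id in {6,7,8} -> Eve (id 9, lvl 3), Carol (id 10, lvl 3).
Iteration 4: no rows with boss_id in {9,10}; recursion stops.

2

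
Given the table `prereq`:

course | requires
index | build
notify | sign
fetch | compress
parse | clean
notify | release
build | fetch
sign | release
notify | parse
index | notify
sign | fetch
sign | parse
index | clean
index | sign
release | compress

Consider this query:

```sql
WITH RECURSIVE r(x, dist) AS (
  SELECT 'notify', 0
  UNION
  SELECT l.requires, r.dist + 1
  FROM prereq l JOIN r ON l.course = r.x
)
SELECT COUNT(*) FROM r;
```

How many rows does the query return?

11

Base: (notify, dist=0).
Iteration 1: edges from {notify} -> (parse, dist=1), (release, dist=1), (sign, dist=1).
Iteration 2: edges from {parse,release,sign} -> (clean, dist=2), (compress, dist=2), (fetch, dist=2), (parse, dist=2), (release, dist=2).
Iteration 3: edges from {clean,compress,fetch,parse,release} -> (clean, dist=3), (compress, dist=3). [UNION drops 1 duplicate row(s)]
Iteration 4: no outgoing edges from {clean,compress}; recursion stops.
Total rows emitted: 11.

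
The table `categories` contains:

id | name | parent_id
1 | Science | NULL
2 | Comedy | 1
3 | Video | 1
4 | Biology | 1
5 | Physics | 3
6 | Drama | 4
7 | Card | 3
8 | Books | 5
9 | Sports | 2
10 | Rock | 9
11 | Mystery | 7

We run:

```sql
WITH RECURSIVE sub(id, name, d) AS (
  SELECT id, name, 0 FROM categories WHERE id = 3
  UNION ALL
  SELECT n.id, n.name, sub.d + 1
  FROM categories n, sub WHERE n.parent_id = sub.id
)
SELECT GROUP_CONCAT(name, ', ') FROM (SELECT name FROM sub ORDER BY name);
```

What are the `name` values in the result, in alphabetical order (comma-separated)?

Base: id=3 (Video) at d 0.
Iteration 1: rows with parent_id in {3} -> Physics (id 5, d 1), Card (id 7, d 1).
Iteration 2: rows with parent_id in {5,7} -> Books (id 8, d 2), Mystery (id 11, d 2).
Iteration 3: no rows with parent_id in {8,11}; recursion stops.

Books, Card, Mystery, Physics, Video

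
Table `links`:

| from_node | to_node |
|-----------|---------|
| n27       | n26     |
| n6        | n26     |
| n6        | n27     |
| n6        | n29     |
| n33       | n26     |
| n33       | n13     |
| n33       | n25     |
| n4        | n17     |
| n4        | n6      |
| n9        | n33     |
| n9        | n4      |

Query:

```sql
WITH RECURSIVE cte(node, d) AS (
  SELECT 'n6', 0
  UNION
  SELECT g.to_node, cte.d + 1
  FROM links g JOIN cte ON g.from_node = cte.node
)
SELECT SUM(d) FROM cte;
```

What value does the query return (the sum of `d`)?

Base: (n6, d=0).
Iteration 1: edges from {n6} -> (n26, d=1), (n27, d=1), (n29, d=1).
Iteration 2: edges from {n26,n27,n29} -> (n26, d=2).
Iteration 3: no outgoing edges from {n26}; recursion stops.
SUM(d) = 0 + 1 + 1 + 1 + 2 = 5.

5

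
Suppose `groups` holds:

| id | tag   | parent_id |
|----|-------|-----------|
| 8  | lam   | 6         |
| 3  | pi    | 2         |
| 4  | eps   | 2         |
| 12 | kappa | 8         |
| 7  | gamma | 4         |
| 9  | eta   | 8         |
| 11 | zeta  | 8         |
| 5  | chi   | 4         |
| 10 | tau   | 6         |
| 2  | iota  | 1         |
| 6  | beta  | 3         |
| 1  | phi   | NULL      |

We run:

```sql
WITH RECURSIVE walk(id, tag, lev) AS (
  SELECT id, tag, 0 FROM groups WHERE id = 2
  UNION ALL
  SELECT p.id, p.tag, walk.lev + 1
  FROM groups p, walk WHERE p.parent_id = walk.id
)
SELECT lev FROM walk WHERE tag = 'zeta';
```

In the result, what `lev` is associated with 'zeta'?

4

Base: id=2 (iota) at lev 0.
Iteration 1: rows with parent_id in {2} -> pi (id 3, lev 1), eps (id 4, lev 1).
Iteration 2: rows with parent_id in {3,4} -> chi (id 5, lev 2), beta (id 6, lev 2), gamma (id 7, lev 2).
Iteration 3: rows with parent_id in {5,6,7} -> lam (id 8, lev 3), tau (id 10, lev 3).
Iteration 4: rows with parent_id in {8,10} -> eta (id 9, lev 4), zeta (id 11, lev 4), kappa (id 12, lev 4).
Iteration 5: no rows with parent_id in {9,11,12}; recursion stops.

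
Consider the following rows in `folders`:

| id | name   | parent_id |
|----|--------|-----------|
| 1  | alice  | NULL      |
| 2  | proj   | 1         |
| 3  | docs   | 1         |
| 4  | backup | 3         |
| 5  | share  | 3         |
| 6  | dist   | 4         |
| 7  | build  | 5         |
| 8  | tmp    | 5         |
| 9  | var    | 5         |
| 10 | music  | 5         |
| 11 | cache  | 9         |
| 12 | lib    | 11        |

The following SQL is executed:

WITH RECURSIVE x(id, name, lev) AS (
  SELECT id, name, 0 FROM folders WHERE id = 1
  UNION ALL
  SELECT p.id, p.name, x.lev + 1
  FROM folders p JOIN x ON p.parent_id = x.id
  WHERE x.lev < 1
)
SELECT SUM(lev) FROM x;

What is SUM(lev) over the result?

Base: id=1 (alice) at lev 0.
Iteration 1: rows with parent_id in {1} -> proj (id 2, lev 1), docs (id 3, lev 1).
Iteration 2: lev < 1 fails for all current rows; recursion stops.
SUM(lev) = 0 + 1 + 1 = 2.

2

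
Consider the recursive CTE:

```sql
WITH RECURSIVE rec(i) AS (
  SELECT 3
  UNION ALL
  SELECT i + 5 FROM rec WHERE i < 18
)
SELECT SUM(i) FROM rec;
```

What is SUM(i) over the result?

42

Base: i=3.
Iteration 1: 3 < 18 holds -> i = 3 + 5 = 8.
Iteration 2: 8 < 18 holds -> i = 8 + 5 = 13.
Iteration 3: 13 < 18 holds -> i = 13 + 5 = 18.
Iteration 4: 18 < 18 fails; recursion stops.
SUM(i) = 3 + 8 + 13 + 18 = 42.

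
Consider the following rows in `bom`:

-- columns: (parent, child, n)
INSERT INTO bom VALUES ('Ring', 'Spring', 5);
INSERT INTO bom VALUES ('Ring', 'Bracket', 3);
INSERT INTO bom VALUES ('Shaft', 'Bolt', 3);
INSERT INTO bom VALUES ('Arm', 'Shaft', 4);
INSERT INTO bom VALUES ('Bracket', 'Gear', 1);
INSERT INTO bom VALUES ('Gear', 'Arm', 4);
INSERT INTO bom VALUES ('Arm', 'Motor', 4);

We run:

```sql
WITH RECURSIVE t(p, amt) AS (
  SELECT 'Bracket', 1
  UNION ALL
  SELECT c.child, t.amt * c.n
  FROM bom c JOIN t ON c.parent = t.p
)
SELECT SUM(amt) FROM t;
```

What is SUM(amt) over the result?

86

Base: (Bracket, amt=1).
Iteration 1: components of {Bracket} -> Gear = 1*1 = 1.
Iteration 2: components of {Gear} -> Arm = 1*4 = 4.
Iteration 3: components of {Arm} -> Motor = 4*4 = 16, Shaft = 4*4 = 16.
Iteration 4: components of {Motor,Shaft} -> Bolt = 16*3 = 48.
Iteration 5: no further components; recursion stops.
SUM(amt) = 1 + 1 + 4 + 16 + 16 + 48 = 86.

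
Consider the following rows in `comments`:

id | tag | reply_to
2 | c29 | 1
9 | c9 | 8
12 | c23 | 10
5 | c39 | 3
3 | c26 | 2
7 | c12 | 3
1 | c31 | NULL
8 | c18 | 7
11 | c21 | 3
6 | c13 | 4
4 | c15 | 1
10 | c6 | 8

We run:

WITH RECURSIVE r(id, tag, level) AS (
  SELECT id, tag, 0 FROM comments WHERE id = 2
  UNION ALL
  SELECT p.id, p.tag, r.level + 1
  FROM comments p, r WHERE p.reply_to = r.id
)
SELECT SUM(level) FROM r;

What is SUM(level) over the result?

23

Base: id=2 (c29) at level 0.
Iteration 1: rows with reply_to in {2} -> c26 (id 3, level 1).
Iteration 2: rows with reply_to in {3} -> c39 (id 5, level 2), c12 (id 7, level 2), c21 (id 11, level 2).
Iteration 3: rows with reply_to in {5,7,11} -> c18 (id 8, level 3).
Iteration 4: rows with reply_to in {8} -> c9 (id 9, level 4), c6 (id 10, level 4).
Iteration 5: rows with reply_to in {9,10} -> c23 (id 12, level 5).
Iteration 6: no rows with reply_to in {12}; recursion stops.
SUM(level) = 0 + 1 + 2 + 2 + 2 + 3 + 4 + 4 + 5 = 23.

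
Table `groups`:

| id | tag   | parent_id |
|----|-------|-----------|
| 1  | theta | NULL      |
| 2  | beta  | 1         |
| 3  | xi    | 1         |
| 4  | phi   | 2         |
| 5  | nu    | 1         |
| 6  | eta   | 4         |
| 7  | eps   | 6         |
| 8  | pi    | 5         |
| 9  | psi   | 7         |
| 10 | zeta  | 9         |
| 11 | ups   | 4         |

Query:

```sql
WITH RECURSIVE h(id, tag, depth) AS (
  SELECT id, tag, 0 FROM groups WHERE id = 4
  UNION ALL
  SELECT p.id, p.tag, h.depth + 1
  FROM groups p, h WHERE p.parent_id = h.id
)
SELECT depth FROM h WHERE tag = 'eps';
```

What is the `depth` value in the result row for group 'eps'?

2

Base: id=4 (phi) at depth 0.
Iteration 1: rows with parent_id in {4} -> eta (id 6, depth 1), ups (id 11, depth 1).
Iteration 2: rows with parent_id in {6,11} -> eps (id 7, depth 2).
Iteration 3: rows with parent_id in {7} -> psi (id 9, depth 3).
Iteration 4: rows with parent_id in {9} -> zeta (id 10, depth 4).
Iteration 5: no rows with parent_id in {10}; recursion stops.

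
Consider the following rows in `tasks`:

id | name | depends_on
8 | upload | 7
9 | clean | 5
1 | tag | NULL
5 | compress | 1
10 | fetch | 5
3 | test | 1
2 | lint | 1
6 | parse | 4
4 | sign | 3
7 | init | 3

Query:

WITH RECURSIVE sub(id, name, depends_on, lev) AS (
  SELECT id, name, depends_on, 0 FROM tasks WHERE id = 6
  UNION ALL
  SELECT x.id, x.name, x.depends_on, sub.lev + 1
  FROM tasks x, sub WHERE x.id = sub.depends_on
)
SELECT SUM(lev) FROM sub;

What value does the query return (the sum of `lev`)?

Base: id=6 (parse), depends_on=4, lev 0.
Iteration 1: join on id=4 -> sign (id 4, depends_on=3, lev 1).
Iteration 2: join on id=3 -> test (id 3, depends_on=1, lev 2).
Iteration 3: join on id=1 -> tag (id 1, depends_on=NULL, lev 3).
Iteration 4: depends_on is NULL; no match; recursion stops.
SUM(lev) = 0 + 1 + 2 + 3 = 6.

6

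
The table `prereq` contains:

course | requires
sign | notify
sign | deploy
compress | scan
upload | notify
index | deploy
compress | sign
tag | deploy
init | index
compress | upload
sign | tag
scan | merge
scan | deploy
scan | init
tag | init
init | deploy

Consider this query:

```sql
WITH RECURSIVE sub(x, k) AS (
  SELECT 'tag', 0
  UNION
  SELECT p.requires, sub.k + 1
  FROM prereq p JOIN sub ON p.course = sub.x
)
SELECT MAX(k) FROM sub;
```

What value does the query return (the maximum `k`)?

Base: (tag, k=0).
Iteration 1: edges from {tag} -> (deploy, k=1), (init, k=1).
Iteration 2: edges from {deploy,init} -> (deploy, k=2), (index, k=2).
Iteration 3: edges from {deploy,index} -> (deploy, k=3).
Iteration 4: no outgoing edges from {deploy}; recursion stops.
k values: 0, 1, 1, 2, 2, 3; the maximum is 3.

3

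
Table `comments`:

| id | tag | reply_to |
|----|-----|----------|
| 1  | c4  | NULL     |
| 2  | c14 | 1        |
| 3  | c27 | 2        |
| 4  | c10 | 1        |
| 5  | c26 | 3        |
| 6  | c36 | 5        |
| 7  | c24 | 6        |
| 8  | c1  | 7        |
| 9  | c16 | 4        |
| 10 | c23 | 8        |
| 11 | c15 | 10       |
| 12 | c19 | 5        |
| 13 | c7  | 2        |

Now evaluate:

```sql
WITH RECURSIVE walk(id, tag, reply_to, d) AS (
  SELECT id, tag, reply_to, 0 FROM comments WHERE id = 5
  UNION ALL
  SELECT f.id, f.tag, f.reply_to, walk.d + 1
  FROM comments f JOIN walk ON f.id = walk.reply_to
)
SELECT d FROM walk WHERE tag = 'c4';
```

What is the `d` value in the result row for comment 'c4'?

3

Base: id=5 (c26), reply_to=3, d 0.
Iteration 1: join on id=3 -> c27 (id 3, reply_to=2, d 1).
Iteration 2: join on id=2 -> c14 (id 2, reply_to=1, d 2).
Iteration 3: join on id=1 -> c4 (id 1, reply_to=NULL, d 3).
Iteration 4: reply_to is NULL; no match; recursion stops.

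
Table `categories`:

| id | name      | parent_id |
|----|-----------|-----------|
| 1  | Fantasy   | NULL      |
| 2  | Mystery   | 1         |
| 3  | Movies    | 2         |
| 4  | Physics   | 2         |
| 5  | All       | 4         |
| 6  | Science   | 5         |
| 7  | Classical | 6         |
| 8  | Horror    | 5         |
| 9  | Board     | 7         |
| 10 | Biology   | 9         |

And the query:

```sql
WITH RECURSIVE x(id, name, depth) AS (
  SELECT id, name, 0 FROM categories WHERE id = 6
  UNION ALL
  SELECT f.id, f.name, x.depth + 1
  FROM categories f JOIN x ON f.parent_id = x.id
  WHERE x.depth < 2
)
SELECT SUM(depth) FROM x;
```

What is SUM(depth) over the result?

3

Base: id=6 (Science) at depth 0.
Iteration 1: rows with parent_id in {6} -> Classical (id 7, depth 1).
Iteration 2: rows with parent_id in {7} -> Board (id 9, depth 2).
Iteration 3: depth < 2 fails for all current rows; recursion stops.
SUM(depth) = 0 + 1 + 2 = 3.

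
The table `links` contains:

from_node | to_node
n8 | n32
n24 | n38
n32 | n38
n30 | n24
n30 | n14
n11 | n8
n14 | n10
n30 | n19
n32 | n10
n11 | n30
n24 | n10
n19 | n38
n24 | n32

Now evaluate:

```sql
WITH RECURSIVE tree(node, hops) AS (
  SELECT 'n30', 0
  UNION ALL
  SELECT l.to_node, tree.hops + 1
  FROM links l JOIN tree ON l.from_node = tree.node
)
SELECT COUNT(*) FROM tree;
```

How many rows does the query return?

Base: (n30, hops=0).
Iteration 1: edges from {n30} -> (n14, hops=1), (n19, hops=1), (n24, hops=1).
Iteration 2: edges from {n14,n19,n24} -> (n10, hops=2) x2, (n32, hops=2), (n38, hops=2) x2. [UNION ALL keeps all 5 new rows, including repeats]
Iteration 3: edges from {n10,n32,n38} -> (n10, hops=3), (n38, hops=3).
Iteration 4: no outgoing edges from {n10,n38}; recursion stops.
Total rows emitted: 11.

11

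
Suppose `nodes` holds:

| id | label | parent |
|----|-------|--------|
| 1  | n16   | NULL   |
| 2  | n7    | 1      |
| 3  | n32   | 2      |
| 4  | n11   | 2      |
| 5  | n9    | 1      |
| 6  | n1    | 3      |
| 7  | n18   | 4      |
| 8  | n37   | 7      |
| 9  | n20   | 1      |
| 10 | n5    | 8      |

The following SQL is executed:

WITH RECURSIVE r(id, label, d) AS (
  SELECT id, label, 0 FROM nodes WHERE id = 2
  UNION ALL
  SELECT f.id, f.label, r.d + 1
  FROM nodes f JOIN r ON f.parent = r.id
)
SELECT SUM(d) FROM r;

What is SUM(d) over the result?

Base: id=2 (n7) at d 0.
Iteration 1: rows with parent in {2} -> n32 (id 3, d 1), n11 (id 4, d 1).
Iteration 2: rows with parent in {3,4} -> n1 (id 6, d 2), n18 (id 7, d 2).
Iteration 3: rows with parent in {6,7} -> n37 (id 8, d 3).
Iteration 4: rows with parent in {8} -> n5 (id 10, d 4).
Iteration 5: no rows with parent in {10}; recursion stops.
SUM(d) = 0 + 1 + 1 + 2 + 2 + 3 + 4 = 13.

13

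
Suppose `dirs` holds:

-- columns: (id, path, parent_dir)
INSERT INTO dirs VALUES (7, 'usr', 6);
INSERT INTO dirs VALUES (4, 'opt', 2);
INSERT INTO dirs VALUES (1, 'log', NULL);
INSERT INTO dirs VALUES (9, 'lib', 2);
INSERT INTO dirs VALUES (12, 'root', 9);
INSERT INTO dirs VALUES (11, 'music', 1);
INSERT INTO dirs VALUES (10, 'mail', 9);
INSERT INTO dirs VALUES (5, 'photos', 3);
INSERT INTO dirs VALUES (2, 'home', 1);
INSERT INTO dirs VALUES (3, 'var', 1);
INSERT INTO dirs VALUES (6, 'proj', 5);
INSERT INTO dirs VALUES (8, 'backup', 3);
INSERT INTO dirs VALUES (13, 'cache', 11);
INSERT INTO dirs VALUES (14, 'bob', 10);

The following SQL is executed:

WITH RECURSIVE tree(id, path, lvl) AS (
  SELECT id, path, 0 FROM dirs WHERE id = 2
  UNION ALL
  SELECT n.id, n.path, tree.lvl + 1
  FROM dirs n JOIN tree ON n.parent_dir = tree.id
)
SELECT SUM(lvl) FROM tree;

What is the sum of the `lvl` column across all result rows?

Base: id=2 (home) at lvl 0.
Iteration 1: rows with parent_dir in {2} -> opt (id 4, lvl 1), lib (id 9, lvl 1).
Iteration 2: rows with parent_dir in {4,9} -> mail (id 10, lvl 2), root (id 12, lvl 2).
Iteration 3: rows with parent_dir in {10,12} -> bob (id 14, lvl 3).
Iteration 4: no rows with parent_dir in {14}; recursion stops.
SUM(lvl) = 0 + 1 + 1 + 2 + 2 + 3 = 9.

9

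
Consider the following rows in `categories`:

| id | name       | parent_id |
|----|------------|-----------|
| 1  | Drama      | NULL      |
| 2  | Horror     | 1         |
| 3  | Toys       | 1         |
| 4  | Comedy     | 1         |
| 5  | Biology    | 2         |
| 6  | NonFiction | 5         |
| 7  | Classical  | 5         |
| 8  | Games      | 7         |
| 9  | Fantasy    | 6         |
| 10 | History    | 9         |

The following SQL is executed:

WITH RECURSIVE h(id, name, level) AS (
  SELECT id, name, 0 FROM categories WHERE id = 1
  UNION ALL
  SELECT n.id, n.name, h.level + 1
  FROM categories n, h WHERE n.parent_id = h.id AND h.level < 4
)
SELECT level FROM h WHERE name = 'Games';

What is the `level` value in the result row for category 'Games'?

Base: id=1 (Drama) at level 0.
Iteration 1: rows with parent_id in {1} -> Horror (id 2, level 1), Toys (id 3, level 1), Comedy (id 4, level 1).
Iteration 2: rows with parent_id in {2,3,4} -> Biology (id 5, level 2).
Iteration 3: rows with parent_id in {5} -> NonFiction (id 6, level 3), Classical (id 7, level 3).
Iteration 4: rows with parent_id in {6,7} -> Games (id 8, level 4), Fantasy (id 9, level 4).
Iteration 5: level < 4 fails for all current rows; recursion stops.

4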